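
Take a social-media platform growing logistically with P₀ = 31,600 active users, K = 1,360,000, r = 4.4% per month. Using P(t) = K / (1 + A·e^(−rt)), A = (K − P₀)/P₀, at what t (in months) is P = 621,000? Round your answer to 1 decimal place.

t ≈ 81.0 months

A = (1360000 − 31600)/31600 = 42.03797
621000 = 1360000/(1 + 42.03797·e^(−0.044t)) → 1 + 42.03797·e^(−0.044t) = 2.19002
e^(−0.044t) = 0.028308 → t = ln(35.32555)/0.044 = 3.56461/0.044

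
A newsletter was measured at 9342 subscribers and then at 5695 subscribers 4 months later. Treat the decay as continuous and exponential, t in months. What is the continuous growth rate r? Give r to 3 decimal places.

r ≈ -0.124 per month

5695 = 9342 · e^(r·4)
e^(4r) = 5695/9342 = 0.60961
r = ln(0.60961) / 4 = -0.49493 / 4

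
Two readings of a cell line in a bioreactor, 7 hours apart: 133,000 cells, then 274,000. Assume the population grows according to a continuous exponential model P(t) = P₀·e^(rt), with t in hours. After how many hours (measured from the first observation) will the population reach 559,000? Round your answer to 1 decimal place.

t ≈ 13.9 hours

r = ln(274000/133000) / 7 ≈ 0.103254 per hour
t = ln(559000/133000) / r = 1.4358 / 0.103254 ≈ 13.905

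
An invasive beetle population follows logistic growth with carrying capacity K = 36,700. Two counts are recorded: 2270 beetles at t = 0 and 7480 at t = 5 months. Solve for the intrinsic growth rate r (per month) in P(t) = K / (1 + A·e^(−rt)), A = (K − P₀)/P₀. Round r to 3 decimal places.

A = (36700 − 2270)/2270 = 15.1674
7480 = 36700/(1 + 15.1674·e^(−r·5)) → e^(−5r) = (4.90642 − 1)/15.1674 = 0.257553
r = −ln(0.257553)/5 = 1.35653/5

r ≈ 0.271 per month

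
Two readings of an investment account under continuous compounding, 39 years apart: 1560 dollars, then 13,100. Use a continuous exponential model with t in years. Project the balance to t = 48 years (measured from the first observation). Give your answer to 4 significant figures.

r = ln(13100/1560) / 39 ≈ 0.054562 per year
P(48) = 1560 · e^(0.054562·48) = 1560 · 13.72181 ≈ 21406.02

≈ 21,410 dollars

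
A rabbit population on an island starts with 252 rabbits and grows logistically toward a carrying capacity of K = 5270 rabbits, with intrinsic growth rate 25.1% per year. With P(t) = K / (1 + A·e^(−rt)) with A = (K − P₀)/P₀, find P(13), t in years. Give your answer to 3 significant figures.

≈ 2,990 rabbits

A = (5270 − 252)/252 = 19.9127
P(13) = 5270 / (1 + 19.9127·e^(−0.251·13)) = 5270 / (1 + 19.9127·0.038273)
= 5270 / 1.76213 ≈ 2990.7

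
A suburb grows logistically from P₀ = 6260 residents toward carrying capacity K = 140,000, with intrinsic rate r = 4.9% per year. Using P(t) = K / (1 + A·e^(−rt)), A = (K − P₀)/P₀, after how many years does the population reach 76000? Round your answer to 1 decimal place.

A = (140000 − 6260)/6260 = 21.36422
76000 = 140000/(1 + 21.36422·e^(−0.049t)) → 1 + 21.36422·e^(−0.049t) = 1.84211
e^(−0.049t) = 0.039417 → t = ln(25.37001)/0.049 = 3.23357/0.049

t ≈ 66.0 years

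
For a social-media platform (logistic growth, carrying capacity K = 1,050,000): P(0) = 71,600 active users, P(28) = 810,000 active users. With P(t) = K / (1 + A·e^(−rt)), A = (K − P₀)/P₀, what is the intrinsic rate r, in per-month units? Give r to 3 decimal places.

r ≈ 0.137 per month

A = (1050000 − 71600)/71600 = 13.6648
810000 = 1050000/(1 + 13.6648·e^(−r·28)) → e^(−28r) = (1.2963 − 1)/13.6648 = 0.021683
r = −ln(0.021683)/28 = 3.83122/28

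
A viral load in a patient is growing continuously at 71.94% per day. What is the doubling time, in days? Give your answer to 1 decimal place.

doubling time ≈ 1.0 days

doubling time = ln(2) / |r| = 0.69315 / 0.7194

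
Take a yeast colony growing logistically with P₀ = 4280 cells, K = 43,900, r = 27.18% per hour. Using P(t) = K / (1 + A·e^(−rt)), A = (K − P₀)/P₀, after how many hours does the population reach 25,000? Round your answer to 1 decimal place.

t ≈ 9.2 hours

A = (43900 − 4280)/4280 = 9.25701
25000 = 43900/(1 + 9.25701·e^(−0.2718t)) → 1 + 9.25701·e^(−0.2718t) = 1.756
e^(−0.2718t) = 0.081668 → t = ln(12.24472)/0.2718 = 2.50509/0.2718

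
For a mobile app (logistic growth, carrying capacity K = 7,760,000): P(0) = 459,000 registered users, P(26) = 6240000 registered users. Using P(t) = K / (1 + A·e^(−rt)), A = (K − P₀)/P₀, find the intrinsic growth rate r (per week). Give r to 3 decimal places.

A = (7760000 − 459000)/459000 = 15.90632
6240000 = 7760000/(1 + 15.90632·e^(−r·26)) → e^(−26r) = (1.24359 − 1)/15.90632 = 0.015314
r = −ln(0.015314)/26 = 4.17899/26

r ≈ 0.161 per week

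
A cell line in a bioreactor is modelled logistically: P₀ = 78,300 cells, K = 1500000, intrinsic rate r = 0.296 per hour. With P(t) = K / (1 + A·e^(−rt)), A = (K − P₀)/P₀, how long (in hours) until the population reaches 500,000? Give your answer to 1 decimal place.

A = (1500000 − 78300)/78300 = 18.15709
500000 = 1500000/(1 + 18.15709·e^(−0.296t)) → 1 + 18.15709·e^(−0.296t) = 3
e^(−0.296t) = 0.11015 → t = ln(9.07854)/0.296 = 2.20591/0.296

t ≈ 7.5 hours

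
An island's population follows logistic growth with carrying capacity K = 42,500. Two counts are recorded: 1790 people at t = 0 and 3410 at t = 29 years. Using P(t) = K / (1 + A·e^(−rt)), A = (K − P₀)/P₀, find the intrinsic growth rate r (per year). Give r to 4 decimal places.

r ≈ 0.0236 per year

A = (42500 − 1790)/1790 = 22.74302
3410 = 42500/(1 + 22.74302·e^(−r·29)) → e^(−29r) = (12.46334 − 1)/22.74302 = 0.504038
r = −ln(0.504038)/29 = 0.6851/29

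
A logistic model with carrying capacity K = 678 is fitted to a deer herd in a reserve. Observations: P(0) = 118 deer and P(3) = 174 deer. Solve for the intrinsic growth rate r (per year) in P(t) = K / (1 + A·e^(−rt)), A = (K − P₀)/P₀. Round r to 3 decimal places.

A = (678 − 118)/118 = 4.74576
174 = 678/(1 + 4.74576·e^(−r·3)) → e^(−3r) = (3.89655 − 1)/4.74576 = 0.610345
r = −ln(0.610345)/3 = 0.49373/3

r ≈ 0.165 per year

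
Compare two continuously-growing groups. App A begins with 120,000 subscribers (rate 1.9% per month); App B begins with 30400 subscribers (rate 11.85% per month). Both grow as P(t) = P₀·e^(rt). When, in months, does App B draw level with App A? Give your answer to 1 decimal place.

120000·e^(0.019t) = 30400·e^(0.1185t)
120000/30400 = e^((0.1185 − 0.019)t) → ln(3.94737) = 0.0995·t
t = 1.37305 / 0.0995

t ≈ 13.8 months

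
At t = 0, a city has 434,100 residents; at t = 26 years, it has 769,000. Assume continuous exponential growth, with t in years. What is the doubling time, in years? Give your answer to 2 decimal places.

doubling time ≈ 31.52 years

r = ln(769000/434100) / 26 = ln(1.77148) / 26 ≈ 0.021993 per year
doubling time = ln 2 / |r| = 0.69315 / 0.021993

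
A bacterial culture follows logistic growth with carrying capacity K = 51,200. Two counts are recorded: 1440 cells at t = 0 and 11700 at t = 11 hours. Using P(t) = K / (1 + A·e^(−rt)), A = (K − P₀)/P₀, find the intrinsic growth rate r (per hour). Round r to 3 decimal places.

A = (51200 − 1440)/1440 = 34.55556
11700 = 51200/(1 + 34.55556·e^(−r·11)) → e^(−11r) = (4.37607 − 1)/34.55556 = 0.0977
r = −ln(0.0977)/11 = 2.32586/11

r ≈ 0.211 per hour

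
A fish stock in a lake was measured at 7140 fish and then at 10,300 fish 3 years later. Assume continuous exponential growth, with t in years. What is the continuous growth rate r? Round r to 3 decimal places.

r ≈ 0.122 per year

10300 = 7140 · e^(r·3)
e^(3r) = 10300/7140 = 1.44258
r = ln(1.44258) / 3 = 0.36643 / 3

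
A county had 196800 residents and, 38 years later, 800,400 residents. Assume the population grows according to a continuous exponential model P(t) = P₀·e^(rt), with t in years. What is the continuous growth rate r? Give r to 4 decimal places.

r ≈ 0.0369 per year

800400 = 196800 · e^(r·38)
e^(38r) = 800400/196800 = 4.06707
r = ln(4.06707) / 38 = 1.40292 / 38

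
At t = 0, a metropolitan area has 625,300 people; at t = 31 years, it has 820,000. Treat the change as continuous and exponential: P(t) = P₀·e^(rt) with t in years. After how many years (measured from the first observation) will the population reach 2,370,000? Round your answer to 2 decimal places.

r = ln(820000/625300) / 31 ≈ 0.008744 per year
t = ln(2370000/625300) / r = 1.33241 / 0.008744 ≈ 152.375

t ≈ 152.38 years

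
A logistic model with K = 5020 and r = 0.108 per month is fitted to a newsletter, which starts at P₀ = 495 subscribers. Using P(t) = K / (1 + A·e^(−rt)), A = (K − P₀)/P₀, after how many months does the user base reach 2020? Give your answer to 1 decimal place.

A = (5020 − 495)/495 = 9.14141
2020 = 5020/(1 + 9.14141·e^(−0.108t)) → 1 + 9.14141·e^(−0.108t) = 2.48515
e^(−0.108t) = 0.162464 → t = ln(6.15522)/0.108 = 1.8173/0.108

t ≈ 16.8 months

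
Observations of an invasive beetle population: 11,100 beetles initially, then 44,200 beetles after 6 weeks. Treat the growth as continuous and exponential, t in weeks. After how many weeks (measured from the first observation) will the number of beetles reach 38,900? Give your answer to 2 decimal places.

r = ln(44200/11100) / 6 ≈ 0.230297 per week
t = ln(38900/11100) / r = 1.25405 / 0.230297 ≈ 5.445

t ≈ 5.45 weeks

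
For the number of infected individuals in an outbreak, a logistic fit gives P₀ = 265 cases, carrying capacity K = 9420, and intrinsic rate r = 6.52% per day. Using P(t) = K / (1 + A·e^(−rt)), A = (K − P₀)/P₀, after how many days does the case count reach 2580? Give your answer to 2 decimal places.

A = (9420 − 265)/265 = 34.54717
2580 = 9420/(1 + 34.54717·e^(−0.0652t)) → 1 + 34.54717·e^(−0.0652t) = 3.65116
e^(−0.0652t) = 0.07674 → t = ln(13.03095)/0.0652 = 2.56733/0.0652

t ≈ 39.38 days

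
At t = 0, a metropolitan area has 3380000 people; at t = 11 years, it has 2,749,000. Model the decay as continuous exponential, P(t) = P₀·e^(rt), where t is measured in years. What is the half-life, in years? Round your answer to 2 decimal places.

half-life ≈ 36.90 years

r = ln(2749000/3380000) / 11 = ln(0.81331) / 11 ≈ -0.018785 per year
half-life = ln 2 / |r| = 0.69315 / 0.018785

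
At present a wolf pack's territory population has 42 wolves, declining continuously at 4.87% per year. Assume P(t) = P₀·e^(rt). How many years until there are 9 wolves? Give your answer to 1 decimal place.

t ≈ 31.6 years

9 = 42 · e^(-0.0487·t)
t = ln(9/42) / -0.0487 = ln(0.21429) / -0.0487 = -1.54045 / -0.0487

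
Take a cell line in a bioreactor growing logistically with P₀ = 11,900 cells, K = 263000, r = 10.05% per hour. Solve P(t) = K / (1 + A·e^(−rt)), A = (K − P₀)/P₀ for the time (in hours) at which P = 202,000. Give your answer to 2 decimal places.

t ≈ 42.26 hours

A = (263000 − 11900)/11900 = 21.10084
202000 = 263000/(1 + 21.10084·e^(−0.1005t)) → 1 + 21.10084·e^(−0.1005t) = 1.30198
e^(−0.1005t) = 0.014311 → t = ln(69.87491)/0.1005 = 4.24671/0.1005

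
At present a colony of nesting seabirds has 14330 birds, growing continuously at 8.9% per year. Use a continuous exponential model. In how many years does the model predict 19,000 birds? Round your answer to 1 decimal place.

t ≈ 3.2 years

19000 = 14330 · e^(0.089·t)
t = ln(19000/14330) / 0.089 = ln(1.32589) / 0.089 = 0.28208 / 0.089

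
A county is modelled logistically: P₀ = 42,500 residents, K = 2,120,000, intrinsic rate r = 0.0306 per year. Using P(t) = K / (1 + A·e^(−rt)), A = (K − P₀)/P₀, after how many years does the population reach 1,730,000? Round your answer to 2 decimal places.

t ≈ 175.79 years

A = (2120000 − 42500)/42500 = 48.88235
1730000 = 2120000/(1 + 48.88235·e^(−0.0306t)) → 1 + 48.88235·e^(−0.0306t) = 1.22543
e^(−0.0306t) = 0.004612 → t = ln(216.8371)/0.0306 = 5.37915/0.0306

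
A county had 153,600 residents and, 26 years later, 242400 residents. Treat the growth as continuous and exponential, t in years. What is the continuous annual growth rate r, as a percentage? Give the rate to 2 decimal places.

r ≈ 1.75% per year

242400 = 153600 · e^(r·26)
e^(26r) = 242400/153600 = 1.57812
r = ln(1.57812) / 26 = 0.45624 / 26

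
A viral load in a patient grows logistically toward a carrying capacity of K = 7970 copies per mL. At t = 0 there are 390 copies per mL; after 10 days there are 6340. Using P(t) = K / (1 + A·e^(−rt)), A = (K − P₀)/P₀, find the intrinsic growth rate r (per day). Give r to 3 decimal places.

r ≈ 0.433 per day

A = (7970 − 390)/390 = 19.4359
6340 = 7970/(1 + 19.4359·e^(−r·10)) → e^(−10r) = (1.2571 − 1)/19.4359 = 0.013228
r = −ln(0.013228)/10 = 4.32542/10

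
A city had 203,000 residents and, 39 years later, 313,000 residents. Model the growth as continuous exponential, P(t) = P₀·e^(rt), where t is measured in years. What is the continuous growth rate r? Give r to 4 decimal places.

313000 = 203000 · e^(r·39)
e^(39r) = 313000/203000 = 1.54187
r = ln(1.54187) / 39 = 0.433 / 39

r ≈ 0.0111 per year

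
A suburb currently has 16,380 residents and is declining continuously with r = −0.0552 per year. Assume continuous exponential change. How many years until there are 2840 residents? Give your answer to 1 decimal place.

2840 = 16380 · e^(-0.0552·t)
t = ln(2840/16380) / -0.0552 = ln(0.17338) / -0.0552 = -1.75226 / -0.0552

t ≈ 31.7 years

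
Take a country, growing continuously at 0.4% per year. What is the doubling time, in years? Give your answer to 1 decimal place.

doubling time = ln(2) / |r| = 0.69315 / 0.004

doubling time ≈ 173.3 years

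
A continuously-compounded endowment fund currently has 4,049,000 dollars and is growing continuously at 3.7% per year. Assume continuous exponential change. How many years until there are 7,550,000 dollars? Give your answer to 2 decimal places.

7550000 = 4049000 · e^(0.037·t)
t = ln(7550000/4049000) / 0.037 = ln(1.86466) / 0.037 = 0.62308 / 0.037

t ≈ 16.84 years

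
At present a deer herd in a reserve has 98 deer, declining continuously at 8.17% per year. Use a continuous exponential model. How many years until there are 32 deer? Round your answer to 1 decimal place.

t ≈ 13.7 years

32 = 98 · e^(-0.0817·t)
t = ln(32/98) / -0.0817 = ln(0.32653) / -0.0817 = -1.11923 / -0.0817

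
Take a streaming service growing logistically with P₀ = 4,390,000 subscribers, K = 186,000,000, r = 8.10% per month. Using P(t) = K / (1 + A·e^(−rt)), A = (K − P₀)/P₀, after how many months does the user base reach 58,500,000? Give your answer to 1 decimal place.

A = (186000000 − 4390000)/4390000 = 41.36902
58500000 = 186000000/(1 + 41.36902·e^(−0.081t)) → 1 + 41.36902·e^(−0.081t) = 3.17949
e^(−0.081t) = 0.052684 → t = ln(18.98108)/0.081 = 2.94344/0.081

t ≈ 36.3 months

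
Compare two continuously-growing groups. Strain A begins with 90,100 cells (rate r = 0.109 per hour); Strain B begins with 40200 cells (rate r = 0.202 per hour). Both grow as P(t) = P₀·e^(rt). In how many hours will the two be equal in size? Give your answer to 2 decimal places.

t ≈ 8.68 hours

90100·e^(0.109t) = 40200·e^(0.202t)
90100/40200 = e^((0.202 − 0.109)t) → ln(2.24129) = 0.093·t
t = 0.80705 / 0.093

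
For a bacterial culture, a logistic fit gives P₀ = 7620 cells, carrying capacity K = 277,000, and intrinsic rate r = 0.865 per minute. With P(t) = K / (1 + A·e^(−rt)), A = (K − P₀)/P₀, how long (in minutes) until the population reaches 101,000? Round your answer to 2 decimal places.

A = (277000 − 7620)/7620 = 35.35171
101000 = 277000/(1 + 35.35171·e^(−0.865t)) → 1 + 35.35171·e^(−0.865t) = 2.74257
e^(−0.865t) = 0.049293 → t = ln(20.28706)/0.865 = 3.00998/0.865

t ≈ 3.48 minutes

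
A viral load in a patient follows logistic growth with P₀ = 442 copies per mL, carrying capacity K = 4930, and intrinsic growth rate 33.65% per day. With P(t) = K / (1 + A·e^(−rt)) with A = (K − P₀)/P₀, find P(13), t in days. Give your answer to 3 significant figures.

A = (4930 − 442)/442 = 10.15385
P(13) = 4930 / (1 + 10.15385·e^(−0.3365·13)) = 4930 / (1 + 10.15385·0.012594)
= 4930 / 1.12788 ≈ 4371.02

≈ 4,370 copies per mL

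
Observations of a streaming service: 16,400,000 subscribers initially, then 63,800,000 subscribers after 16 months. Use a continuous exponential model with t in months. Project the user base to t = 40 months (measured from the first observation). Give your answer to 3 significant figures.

r = ln(63800000/16400000) / 16 ≈ 0.084904 per month
P(40) = 16400000 · e^(0.084904·40) = 16400000 · 29.84984 ≈ 489537453.89

≈ 490,000,000 subscribers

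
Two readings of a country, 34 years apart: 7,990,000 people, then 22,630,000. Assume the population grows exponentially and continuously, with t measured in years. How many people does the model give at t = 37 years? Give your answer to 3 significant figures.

≈ 24,800,000 people

r = ln(22630000/7990000) / 34 ≈ 0.03062 per year
P(37) = 7990000 · e^(0.03062·37) = 7990000 · 3.10479 ≈ 24807275.14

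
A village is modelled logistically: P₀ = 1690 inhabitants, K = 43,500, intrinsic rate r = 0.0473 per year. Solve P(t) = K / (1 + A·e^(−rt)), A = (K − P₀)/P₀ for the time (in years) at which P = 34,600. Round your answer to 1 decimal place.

t ≈ 96.5 years

A = (43500 − 1690)/1690 = 24.73964
34600 = 43500/(1 + 24.73964·e^(−0.0473t)) → 1 + 24.73964·e^(−0.0473t) = 1.25723
e^(−0.0473t) = 0.010397 → t = ln(96.17884)/0.0473 = 4.56621/0.0473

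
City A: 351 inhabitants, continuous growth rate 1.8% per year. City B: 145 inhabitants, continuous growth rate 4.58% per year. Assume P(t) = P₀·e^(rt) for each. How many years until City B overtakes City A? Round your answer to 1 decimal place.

351·e^(0.018t) = 145·e^(0.0458t)
351/145 = e^((0.0458 − 0.018)t) → ln(2.42069) = 0.0278·t
t = 0.88405 / 0.0278

t ≈ 31.8 years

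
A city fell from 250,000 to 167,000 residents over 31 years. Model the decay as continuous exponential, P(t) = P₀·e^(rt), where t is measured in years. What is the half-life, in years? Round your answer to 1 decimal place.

r = ln(167000/250000) / 31 = ln(0.668) / 31 ≈ -0.013015 per year
half-life = ln 2 / |r| = 0.69315 / 0.013015

half-life ≈ 53.3 years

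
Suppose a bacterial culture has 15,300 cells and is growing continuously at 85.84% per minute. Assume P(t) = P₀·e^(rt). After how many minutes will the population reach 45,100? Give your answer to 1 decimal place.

45100 = 15300 · e^(0.8584·t)
t = ln(45100/15300) / 0.8584 = ln(2.94771) / 0.8584 = 1.08103 / 0.8584

t ≈ 1.3 minutes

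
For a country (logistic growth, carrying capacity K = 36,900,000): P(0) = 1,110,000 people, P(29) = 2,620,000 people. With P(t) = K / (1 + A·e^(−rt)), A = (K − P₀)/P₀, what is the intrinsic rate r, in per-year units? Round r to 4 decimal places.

A = (36900000 − 1110000)/1110000 = 32.24324
2620000 = 36900000/(1 + 32.24324·e^(−r·29)) → e^(−29r) = (14.08397 − 1)/32.24324 = 0.405789
r = −ln(0.405789)/29 = 0.90192/29

r ≈ 0.0311 per year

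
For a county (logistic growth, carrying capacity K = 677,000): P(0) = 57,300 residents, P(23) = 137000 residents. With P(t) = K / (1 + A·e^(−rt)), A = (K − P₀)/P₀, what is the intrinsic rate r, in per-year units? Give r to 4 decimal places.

A = (677000 − 57300)/57300 = 10.81501
137000 = 677000/(1 + 10.81501·e^(−r·23)) → e^(−23r) = (4.94161 − 1)/10.81501 = 0.364457
r = −ln(0.364457)/23 = 1.00935/23

r ≈ 0.0439 per year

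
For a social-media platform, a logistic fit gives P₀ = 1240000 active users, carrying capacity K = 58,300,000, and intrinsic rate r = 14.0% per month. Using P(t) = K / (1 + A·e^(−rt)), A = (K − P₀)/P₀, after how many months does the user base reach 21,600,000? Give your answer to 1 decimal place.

A = (58300000 − 1240000)/1240000 = 46.01613
21600000 = 58300000/(1 + 46.01613·e^(−0.14t)) → 1 + 46.01613·e^(−0.14t) = 2.69907
e^(−0.14t) = 0.036923 → t = ln(27.08306)/0.14 = 3.29891/0.14

t ≈ 23.6 months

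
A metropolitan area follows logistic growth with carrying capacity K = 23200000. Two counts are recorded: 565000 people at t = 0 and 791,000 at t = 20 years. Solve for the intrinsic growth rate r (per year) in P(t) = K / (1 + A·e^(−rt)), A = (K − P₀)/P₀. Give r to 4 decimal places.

r ≈ 0.0173 per year

A = (23200000 − 565000)/565000 = 40.06195
791000 = 23200000/(1 + 40.06195·e^(−r·20)) → e^(−20r) = (29.32996 − 1)/40.06195 = 0.707154
r = −ln(0.707154)/20 = 0.34651/20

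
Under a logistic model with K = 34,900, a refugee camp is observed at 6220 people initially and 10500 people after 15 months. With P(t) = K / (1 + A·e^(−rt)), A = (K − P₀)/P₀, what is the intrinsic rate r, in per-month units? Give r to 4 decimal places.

r ≈ 0.0457 per month

A = (34900 − 6220)/6220 = 4.61093
10500 = 34900/(1 + 4.61093·e^(−r·15)) → e^(−15r) = (3.32381 − 1)/4.61093 = 0.503978
r = −ln(0.503978)/15 = 0.68522/15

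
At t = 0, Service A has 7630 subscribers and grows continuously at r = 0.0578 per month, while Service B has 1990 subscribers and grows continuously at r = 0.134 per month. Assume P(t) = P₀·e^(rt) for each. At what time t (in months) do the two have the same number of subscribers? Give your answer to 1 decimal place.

t ≈ 17.6 months

7630·e^(0.0578t) = 1990·e^(0.134t)
7630/1990 = e^((0.134 − 0.0578)t) → ln(3.83417) = 0.0762·t
t = 1.34395 / 0.0762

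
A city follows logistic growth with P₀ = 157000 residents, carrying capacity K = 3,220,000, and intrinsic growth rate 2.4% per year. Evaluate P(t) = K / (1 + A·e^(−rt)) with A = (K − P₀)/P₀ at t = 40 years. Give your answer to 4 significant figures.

A = (3220000 − 157000)/157000 = 19.50955
P(40) = 3220000 / (1 + 19.50955·e^(−0.024·40)) = 3220000 / (1 + 19.50955·0.382893)
= 3220000 / 8.47007 ≈ 380162.17

≈ 380,200 residents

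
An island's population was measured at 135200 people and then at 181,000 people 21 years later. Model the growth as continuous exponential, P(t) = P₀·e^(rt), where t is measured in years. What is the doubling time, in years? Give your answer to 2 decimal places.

doubling time ≈ 49.89 years

r = ln(181000/135200) / 21 = ln(1.33876) / 21 ≈ 0.013892 per year
doubling time = ln 2 / |r| = 0.69315 / 0.013892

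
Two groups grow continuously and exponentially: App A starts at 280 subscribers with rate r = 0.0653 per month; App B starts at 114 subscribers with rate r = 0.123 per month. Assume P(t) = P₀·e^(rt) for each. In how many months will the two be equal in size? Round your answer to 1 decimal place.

280·e^(0.0653t) = 114·e^(0.123t)
280/114 = e^((0.123 − 0.0653)t) → ln(2.45614) = 0.0577·t
t = 0.89859 / 0.0577

t ≈ 15.6 months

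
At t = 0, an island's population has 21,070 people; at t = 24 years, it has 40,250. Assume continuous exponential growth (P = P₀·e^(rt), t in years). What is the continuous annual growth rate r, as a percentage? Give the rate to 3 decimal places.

40250 = 21070 · e^(r·24)
e^(24r) = 40250/21070 = 1.9103
r = ln(1.9103) / 24 = 0.64726 / 24

r ≈ 2.697% per year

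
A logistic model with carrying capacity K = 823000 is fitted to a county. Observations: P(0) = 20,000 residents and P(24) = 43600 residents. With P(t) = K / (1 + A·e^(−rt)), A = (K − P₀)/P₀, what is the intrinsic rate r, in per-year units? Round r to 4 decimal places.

r ≈ 0.0337 per year

A = (823000 − 20000)/20000 = 40.15
43600 = 823000/(1 + 40.15·e^(−r·24)) → e^(−24r) = (18.87615 − 1)/40.15 = 0.445234
r = −ln(0.445234)/24 = 0.80916/24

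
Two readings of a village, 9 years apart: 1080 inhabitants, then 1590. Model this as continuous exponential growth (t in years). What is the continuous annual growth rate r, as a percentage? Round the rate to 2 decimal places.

1590 = 1080 · e^(r·9)
e^(9r) = 1590/1080 = 1.47222
r = ln(1.47222) / 9 = 0.38677 / 9

r ≈ 4.30% per year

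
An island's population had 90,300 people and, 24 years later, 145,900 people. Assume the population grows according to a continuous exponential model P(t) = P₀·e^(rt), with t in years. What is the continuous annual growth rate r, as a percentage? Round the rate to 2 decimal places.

r ≈ 2.00% per year

145900 = 90300 · e^(r·24)
e^(24r) = 145900/90300 = 1.61573
r = ln(1.61573) / 24 = 0.47978 / 24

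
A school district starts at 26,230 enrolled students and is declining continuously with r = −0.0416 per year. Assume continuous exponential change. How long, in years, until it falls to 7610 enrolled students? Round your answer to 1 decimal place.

t ≈ 29.7 years

7610 = 26230 · e^(-0.0416·t)
t = ln(7610/26230) / -0.0416 = ln(0.29013) / -0.0416 = -1.23744 / -0.0416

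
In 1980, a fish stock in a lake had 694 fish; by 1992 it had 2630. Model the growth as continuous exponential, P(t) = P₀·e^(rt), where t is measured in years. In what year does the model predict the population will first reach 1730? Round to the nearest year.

r = ln(2630/694) / 12 = 1.33227/12 ≈ 0.111022 per year
t = ln(1730/694) / r = 0.9134/0.111022 ≈ 8.23 years after 1980

year 1988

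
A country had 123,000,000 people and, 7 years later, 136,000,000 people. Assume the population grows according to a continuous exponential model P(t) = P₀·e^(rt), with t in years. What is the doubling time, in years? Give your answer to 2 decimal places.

r = ln(136000000/123000000) / 7 = ln(1.10569) / 7 ≈ 0.014353 per year
doubling time = ln 2 / |r| = 0.69315 / 0.014353

doubling time ≈ 48.29 years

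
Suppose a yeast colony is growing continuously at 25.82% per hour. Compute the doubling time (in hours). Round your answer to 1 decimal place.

doubling time ≈ 2.7 hours

doubling time = ln(2) / |r| = 0.69315 / 0.2582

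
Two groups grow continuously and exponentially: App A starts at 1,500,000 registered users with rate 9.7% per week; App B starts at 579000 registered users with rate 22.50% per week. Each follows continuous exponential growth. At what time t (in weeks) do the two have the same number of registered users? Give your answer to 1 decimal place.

t ≈ 7.4 weeks

1500000·e^(0.097t) = 579000·e^(0.225t)
1500000/579000 = e^((0.225 − 0.097)t) → ln(2.59067) = 0.128·t
t = 0.95192 / 0.128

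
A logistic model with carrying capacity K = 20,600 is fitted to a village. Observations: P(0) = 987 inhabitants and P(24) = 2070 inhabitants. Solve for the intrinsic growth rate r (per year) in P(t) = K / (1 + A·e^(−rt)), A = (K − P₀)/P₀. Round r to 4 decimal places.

A = (20600 − 987)/987 = 19.87133
2070 = 20600/(1 + 19.87133·e^(−r·24)) → e^(−24r) = (9.95169 − 1)/19.87133 = 0.450483
r = −ln(0.450483)/24 = 0.79744/24

r ≈ 0.0332 per year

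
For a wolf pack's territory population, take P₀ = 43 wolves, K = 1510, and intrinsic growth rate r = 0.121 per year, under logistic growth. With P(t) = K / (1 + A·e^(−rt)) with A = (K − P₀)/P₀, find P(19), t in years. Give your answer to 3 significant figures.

A = (1510 − 43)/43 = 34.11628
P(19) = 1510 / (1 + 34.11628·e^(−0.121·19)) = 1510 / (1 + 34.11628·0.100359)
= 1510 / 4.42388 ≈ 341.33

≈ 341 wolves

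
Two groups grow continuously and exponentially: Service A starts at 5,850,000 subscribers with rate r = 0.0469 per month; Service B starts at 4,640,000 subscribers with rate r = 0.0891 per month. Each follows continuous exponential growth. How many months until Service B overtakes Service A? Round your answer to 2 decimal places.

5850000·e^(0.0469t) = 4640000·e^(0.0891t)
5850000/4640000 = e^((0.0891 − 0.0469)t) → ln(1.26078) = 0.0422·t
t = 0.23173 / 0.0422

t ≈ 5.49 months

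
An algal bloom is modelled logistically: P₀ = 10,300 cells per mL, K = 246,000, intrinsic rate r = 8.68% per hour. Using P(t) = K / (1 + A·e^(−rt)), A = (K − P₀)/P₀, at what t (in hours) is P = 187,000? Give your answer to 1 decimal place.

A = (246000 − 10300)/10300 = 22.8835
187000 = 246000/(1 + 22.8835·e^(−0.0868t)) → 1 + 22.8835·e^(−0.0868t) = 1.31551
e^(−0.0868t) = 0.013788 → t = ln(72.52904)/0.0868 = 4.28399/0.0868

t ≈ 49.4 hours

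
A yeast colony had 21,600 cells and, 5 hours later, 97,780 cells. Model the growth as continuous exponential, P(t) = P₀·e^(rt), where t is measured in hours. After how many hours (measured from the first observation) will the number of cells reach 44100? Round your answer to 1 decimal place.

r = ln(97780/21600) / 5 ≈ 0.302005 per hour
t = ln(44100/21600) / r = 0.71377 / 0.302005 ≈ 2.363

t ≈ 2.4 hours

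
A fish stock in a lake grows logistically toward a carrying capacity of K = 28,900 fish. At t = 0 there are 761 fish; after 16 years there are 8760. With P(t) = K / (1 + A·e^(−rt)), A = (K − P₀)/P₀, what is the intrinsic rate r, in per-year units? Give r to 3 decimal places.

A = (28900 − 761)/761 = 36.97635
8760 = 28900/(1 + 36.97635·e^(−r·16)) → e^(−16r) = (3.29909 − 1)/36.97635 = 0.062177
r = −ln(0.062177)/16 = 2.77777/16

r ≈ 0.174 per year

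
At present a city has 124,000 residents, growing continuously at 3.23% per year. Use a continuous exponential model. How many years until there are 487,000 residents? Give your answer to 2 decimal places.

t ≈ 42.35 years

487000 = 124000 · e^(0.0323·t)
t = ln(487000/124000) / 0.0323 = ln(3.92742) / 0.0323 = 1.36798 / 0.0323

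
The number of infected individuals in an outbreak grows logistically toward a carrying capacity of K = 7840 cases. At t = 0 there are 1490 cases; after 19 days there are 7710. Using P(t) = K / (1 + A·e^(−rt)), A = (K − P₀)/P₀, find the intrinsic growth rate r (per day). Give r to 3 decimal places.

A = (7840 − 1490)/1490 = 4.26174
7710 = 7840/(1 + 4.26174·e^(−r·19)) → e^(−19r) = (1.01686 − 1)/4.26174 = 0.003956
r = −ln(0.003956)/19 = 5.53242/19

r ≈ 0.291 per day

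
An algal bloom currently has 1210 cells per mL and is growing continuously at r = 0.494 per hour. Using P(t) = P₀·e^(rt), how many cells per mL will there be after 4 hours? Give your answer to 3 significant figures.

≈ 8,730 cells per mL

P(4) = 1210 · e^(0.494·4) = 1210 · e^(1.976)
= 1210 · 7.21383 ≈ 8728.73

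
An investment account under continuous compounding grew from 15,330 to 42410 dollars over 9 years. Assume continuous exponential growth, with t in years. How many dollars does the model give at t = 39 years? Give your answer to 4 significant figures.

r = ln(42410/15330) / 9 ≈ 0.113064 per year
P(39) = 15330 · e^(0.113064·39) = 15330 · 82.22676 ≈ 1260536.23

≈ 1,261,000 dollars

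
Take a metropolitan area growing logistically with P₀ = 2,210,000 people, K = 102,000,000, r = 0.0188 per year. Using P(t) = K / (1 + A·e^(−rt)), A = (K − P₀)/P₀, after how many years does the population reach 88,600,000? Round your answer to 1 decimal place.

A = (102000000 − 2210000)/2210000 = 45.15385
88600000 = 102000000/(1 + 45.15385·e^(−0.0188t)) → 1 + 45.15385·e^(−0.0188t) = 1.15124
e^(−0.0188t) = 0.003349 → t = ln(298.55454)/0.0188 = 5.69895/0.0188

t ≈ 303.1 years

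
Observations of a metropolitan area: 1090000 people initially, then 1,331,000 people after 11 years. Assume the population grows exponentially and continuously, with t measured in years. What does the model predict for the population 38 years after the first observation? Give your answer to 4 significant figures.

r = ln(1331000/1090000) / 11 ≈ 0.018159 per year
P(38) = 1090000 · e^(0.018159·38) = 1090000 · 1.99383 ≈ 2173270.06

≈ 2,173,000 people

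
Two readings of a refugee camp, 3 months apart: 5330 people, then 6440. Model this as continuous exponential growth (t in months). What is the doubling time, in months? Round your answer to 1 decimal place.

doubling time ≈ 11.0 months

r = ln(6440/5330) / 3 = ln(1.20826) / 3 ≈ 0.063059 per month
doubling time = ln 2 / |r| = 0.69315 / 0.063059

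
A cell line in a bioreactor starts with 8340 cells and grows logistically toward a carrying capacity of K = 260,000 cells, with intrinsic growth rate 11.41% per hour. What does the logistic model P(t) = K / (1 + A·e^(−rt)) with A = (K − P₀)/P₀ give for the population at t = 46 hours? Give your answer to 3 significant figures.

≈ 224,000 cells

A = (260000 − 8340)/8340 = 30.17506
P(46) = 260000 / (1 + 30.17506·e^(−0.1141·46)) = 260000 / (1 + 30.17506·0.005255)
= 260000 / 1.15857 ≈ 224415.35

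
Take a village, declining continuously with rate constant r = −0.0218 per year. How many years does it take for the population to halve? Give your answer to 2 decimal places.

half-life = ln(2) / |r| = 0.69315 / 0.0218

half-life ≈ 31.80 years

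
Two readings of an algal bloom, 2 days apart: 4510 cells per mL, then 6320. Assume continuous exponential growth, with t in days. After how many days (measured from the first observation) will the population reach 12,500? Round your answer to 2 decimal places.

t ≈ 6.04 days

r = ln(6320/4510) / 2 ≈ 0.168711 per day
t = ln(12500/4510) / r = 1.01943 / 0.168711 ≈ 6.042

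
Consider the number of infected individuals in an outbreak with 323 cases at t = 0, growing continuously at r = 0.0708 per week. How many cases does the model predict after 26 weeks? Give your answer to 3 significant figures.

≈ 2,040 cases

P(26) = 323 · e^(0.0708·26) = 323 · e^(1.8408)
= 323 · 6.30158 ≈ 2035.41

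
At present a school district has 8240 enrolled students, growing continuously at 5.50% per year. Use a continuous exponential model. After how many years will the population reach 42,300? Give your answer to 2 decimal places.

42300 = 8240 · e^(0.055·t)
t = ln(42300/8240) / 0.055 = ln(5.1335) / 0.055 = 1.63579 / 0.055

t ≈ 29.74 years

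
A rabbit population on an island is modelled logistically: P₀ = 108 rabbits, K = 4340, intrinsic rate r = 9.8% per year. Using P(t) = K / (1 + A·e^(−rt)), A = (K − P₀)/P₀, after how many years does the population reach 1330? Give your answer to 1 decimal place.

t ≈ 29.1 years

A = (4340 − 108)/108 = 39.18519
1330 = 4340/(1 + 39.18519·e^(−0.098t)) → 1 + 39.18519·e^(−0.098t) = 3.26316
e^(−0.098t) = 0.057755 → t = ln(17.31438)/0.098 = 2.85154/0.098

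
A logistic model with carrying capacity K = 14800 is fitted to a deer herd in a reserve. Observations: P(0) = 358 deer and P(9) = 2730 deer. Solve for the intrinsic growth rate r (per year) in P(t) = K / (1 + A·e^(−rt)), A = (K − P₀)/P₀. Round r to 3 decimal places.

r ≈ 0.246 per year

A = (14800 − 358)/358 = 40.34078
2730 = 14800/(1 + 40.34078·e^(−r·9)) → e^(−9r) = (5.42125 − 1)/40.34078 = 0.109597
r = −ln(0.109597)/9 = 2.21094/9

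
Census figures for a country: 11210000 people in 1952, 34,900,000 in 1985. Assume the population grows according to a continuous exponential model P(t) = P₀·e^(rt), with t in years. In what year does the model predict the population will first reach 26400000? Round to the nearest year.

year 1977

r = ln(34900000/11210000) / 33 = 1.13568/33 ≈ 0.034415 per year
t = ln(26400000/11210000) / r = 0.85656/0.034415 ≈ 24.89 years after 1952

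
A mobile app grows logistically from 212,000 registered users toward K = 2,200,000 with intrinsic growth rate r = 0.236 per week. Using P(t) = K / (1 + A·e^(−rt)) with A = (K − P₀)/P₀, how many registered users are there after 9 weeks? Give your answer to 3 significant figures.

A = (2200000 − 212000)/212000 = 9.37736
P(9) = 2200000 / (1 + 9.37736·e^(−0.236·9)) = 2200000 / (1 + 9.37736·0.119552)
= 2200000 / 2.12109 ≈ 1037204.39

≈ 1,040,000 registered users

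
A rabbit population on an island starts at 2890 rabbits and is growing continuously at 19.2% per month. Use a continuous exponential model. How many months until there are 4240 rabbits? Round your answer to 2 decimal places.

t ≈ 2.00 months

4240 = 2890 · e^(0.192·t)
t = ln(4240/2890) / 0.192 = ln(1.46713) / 0.192 = 0.38331 / 0.192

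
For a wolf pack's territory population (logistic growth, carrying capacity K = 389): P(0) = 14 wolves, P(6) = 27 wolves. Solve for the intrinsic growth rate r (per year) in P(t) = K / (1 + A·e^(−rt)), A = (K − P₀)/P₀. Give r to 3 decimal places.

r ≈ 0.115 per year

A = (389 − 14)/14 = 26.78571
27 = 389/(1 + 26.78571·e^(−r·6)) → e^(−6r) = (14.40741 − 1)/26.78571 = 0.500543
r = −ln(0.500543)/6 = 0.69206/6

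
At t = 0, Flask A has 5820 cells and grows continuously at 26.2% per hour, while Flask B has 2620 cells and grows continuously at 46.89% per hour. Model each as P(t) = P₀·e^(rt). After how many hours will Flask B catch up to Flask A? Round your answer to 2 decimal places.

t ≈ 3.86 hours

5820·e^(0.262t) = 2620·e^(0.4689t)
5820/2620 = e^((0.4689 − 0.262)t) → ln(2.22137) = 0.2069·t
t = 0.79813 / 0.2069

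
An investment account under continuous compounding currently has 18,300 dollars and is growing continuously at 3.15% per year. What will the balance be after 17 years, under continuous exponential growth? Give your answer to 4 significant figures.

P(17) = 18300 · e^(0.0315·17) = 18300 · e^(0.5355)
= 18300 · 1.7083 ≈ 31261.93

≈ 31,260 dollars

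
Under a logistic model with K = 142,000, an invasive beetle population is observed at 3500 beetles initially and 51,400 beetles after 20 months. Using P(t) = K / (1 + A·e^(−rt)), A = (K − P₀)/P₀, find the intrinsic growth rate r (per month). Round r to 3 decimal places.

r ≈ 0.156 per month

A = (142000 − 3500)/3500 = 39.57143
51400 = 142000/(1 + 39.57143·e^(−r·20)) → e^(−20r) = (2.76265 − 1)/39.57143 = 0.044543
r = −ln(0.044543)/20 = 3.11129/20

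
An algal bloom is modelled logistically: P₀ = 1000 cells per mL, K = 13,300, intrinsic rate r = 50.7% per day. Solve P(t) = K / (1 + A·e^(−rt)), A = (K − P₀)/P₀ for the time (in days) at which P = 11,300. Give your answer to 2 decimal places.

t ≈ 8.37 days

A = (13300 − 1000)/1000 = 12.3
11300 = 13300/(1 + 12.3·e^(−0.507t)) → 1 + 12.3·e^(−0.507t) = 1.17699
e^(−0.507t) = 0.01439 → t = ln(69.495)/0.507 = 4.24125/0.507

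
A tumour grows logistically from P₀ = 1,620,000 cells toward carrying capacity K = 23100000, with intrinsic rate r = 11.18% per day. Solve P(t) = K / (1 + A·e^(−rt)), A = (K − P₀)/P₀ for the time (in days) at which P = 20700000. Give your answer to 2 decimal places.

t ≈ 42.39 days

A = (23100000 − 1620000)/1620000 = 13.25926
20700000 = 23100000/(1 + 13.25926·e^(−0.1118t)) → 1 + 13.25926·e^(−0.1118t) = 1.11594
e^(−0.1118t) = 0.008744 → t = ln(114.36111)/0.1118 = 4.73936/0.1118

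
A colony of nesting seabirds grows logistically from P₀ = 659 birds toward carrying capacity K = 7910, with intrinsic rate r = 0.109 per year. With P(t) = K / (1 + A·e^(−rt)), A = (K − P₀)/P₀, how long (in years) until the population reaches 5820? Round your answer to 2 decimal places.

t ≈ 31.40 years

A = (7910 − 659)/659 = 11.00303
5820 = 7910/(1 + 11.00303·e^(−0.109t)) → 1 + 11.00303·e^(−0.109t) = 1.35911
e^(−0.109t) = 0.032637 → t = ln(30.64003)/0.109 = 3.42231/0.109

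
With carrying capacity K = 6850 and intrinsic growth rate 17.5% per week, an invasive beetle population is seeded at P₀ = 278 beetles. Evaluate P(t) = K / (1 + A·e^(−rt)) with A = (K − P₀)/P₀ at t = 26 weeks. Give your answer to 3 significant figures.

≈ 5,480 beetles

A = (6850 − 278)/278 = 23.64029
P(26) = 6850 / (1 + 23.64029·e^(−0.175·26)) = 6850 / (1 + 23.64029·0.010567)
= 6850 / 1.24981 ≈ 5480.83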